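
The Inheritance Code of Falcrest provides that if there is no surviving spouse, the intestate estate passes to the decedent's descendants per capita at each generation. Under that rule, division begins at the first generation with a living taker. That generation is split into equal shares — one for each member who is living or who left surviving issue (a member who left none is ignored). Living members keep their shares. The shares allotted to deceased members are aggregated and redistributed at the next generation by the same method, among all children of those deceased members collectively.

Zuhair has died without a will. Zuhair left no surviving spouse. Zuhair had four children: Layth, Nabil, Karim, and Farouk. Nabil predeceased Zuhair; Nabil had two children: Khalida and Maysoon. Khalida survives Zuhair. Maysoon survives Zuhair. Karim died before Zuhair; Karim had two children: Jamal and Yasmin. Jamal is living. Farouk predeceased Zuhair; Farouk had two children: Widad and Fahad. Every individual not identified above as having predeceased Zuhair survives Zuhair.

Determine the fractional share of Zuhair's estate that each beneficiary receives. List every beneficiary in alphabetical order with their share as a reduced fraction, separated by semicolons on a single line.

There is no surviving spouse, so the entire estate passes to Zuhair's descendants per capita at each generation.
At generation 1 (Layth, Nabil, Karim, Farouk) there are 4 shares of (1)/4 = 1/4 each.
Living: Layth — each takes 1/4.
Deceased: Nabil, Karim, and Farouk. Their combined 3/4 is pooled and carried to generation 2.
At generation 2 (Khalida, Maysoon, Jamal, Yasmin, Widad, Fahad) there are 6 shares of (3/4)/6 = 1/8 each.
Living: Khalida, Maysoon, Jamal, Yasmin, Widad, and Fahad — each takes 1/8.

Fahad 1/8; Jamal 1/8; Khalida 1/8; Layth 1/4; Maysoon 1/8; Widad 1/8; Yasmin 1/8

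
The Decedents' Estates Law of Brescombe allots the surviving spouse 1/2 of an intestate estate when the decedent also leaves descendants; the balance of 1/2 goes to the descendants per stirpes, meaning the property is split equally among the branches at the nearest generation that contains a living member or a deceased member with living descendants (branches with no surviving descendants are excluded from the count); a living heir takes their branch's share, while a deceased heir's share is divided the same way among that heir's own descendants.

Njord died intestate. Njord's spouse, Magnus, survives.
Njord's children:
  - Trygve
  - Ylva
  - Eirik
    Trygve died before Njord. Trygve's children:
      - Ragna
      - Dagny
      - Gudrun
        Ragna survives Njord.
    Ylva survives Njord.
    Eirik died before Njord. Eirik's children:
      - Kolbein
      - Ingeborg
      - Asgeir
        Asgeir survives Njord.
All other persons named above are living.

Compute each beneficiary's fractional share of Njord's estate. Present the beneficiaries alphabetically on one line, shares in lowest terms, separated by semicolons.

Asgeir 1/18; Dagny 1/18; Gudrun 1/18; Ingeborg 1/18; Kolbein 1/18; Magnus 1/2; Ragna 1/18; Ylva 1/6

Magnus, as surviving spouse, takes 1/2.
The remaining 1/2 passes to Njord's descendants per stirpes.
The 1/2 is divided into 3 equal shares of 1/6 among Trygve, Ylva, Eirik.
Trygve predeceased; the 1/6 allotted to Trygve's branch passes to Trygve's issue by representation.
The 1/6 is divided into 3 equal shares of 1/18 among Ragna, Dagny, Gudrun.
Ragna is living and takes 1/18.
Dagny is living and takes 1/18.
Gudrun is living and takes 1/18.
Ylva is living and takes 1/6.
Eirik predeceased; the 1/6 allotted to Eirik's branch passes to Eirik's issue by representation.
The 1/6 is divided into 3 equal shares of 1/18 among Kolbein, Ingeborg, Asgeir.
Kolbein is living and takes 1/18.
Ingeborg is living and takes 1/18.
Asgeir is living and takes 1/18.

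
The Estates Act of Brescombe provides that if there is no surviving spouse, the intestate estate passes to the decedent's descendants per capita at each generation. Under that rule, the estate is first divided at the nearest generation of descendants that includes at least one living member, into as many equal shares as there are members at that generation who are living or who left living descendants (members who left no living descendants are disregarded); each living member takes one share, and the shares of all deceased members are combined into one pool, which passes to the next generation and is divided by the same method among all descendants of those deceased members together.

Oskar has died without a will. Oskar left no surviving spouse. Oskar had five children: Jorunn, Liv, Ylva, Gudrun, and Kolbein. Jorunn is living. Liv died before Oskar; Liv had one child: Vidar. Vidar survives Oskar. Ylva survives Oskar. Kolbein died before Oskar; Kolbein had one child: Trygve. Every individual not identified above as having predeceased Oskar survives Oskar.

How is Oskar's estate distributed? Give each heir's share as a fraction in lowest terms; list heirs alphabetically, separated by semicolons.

Gudrun 1/5; Jorunn 1/5; Trygve 1/5; Vidar 1/5; Ylva 1/5

There is no surviving spouse, so the entire estate passes to Oskar's descendants per capita at each generation.
At generation 1 (Jorunn, Liv, Ylva, Gudrun, Kolbein) there are 5 shares of (1)/5 = 1/5 each.
Living: Jorunn, Ylva, and Gudrun — each takes 1/5.
Deceased: Liv and Kolbein. Their combined 2/5 is pooled and carried to generation 2.
At generation 2 (Vidar, Trygve) there are 2 shares of (2/5)/2 = 1/5 each.
Living: Vidar and Trygve — each takes 1/5.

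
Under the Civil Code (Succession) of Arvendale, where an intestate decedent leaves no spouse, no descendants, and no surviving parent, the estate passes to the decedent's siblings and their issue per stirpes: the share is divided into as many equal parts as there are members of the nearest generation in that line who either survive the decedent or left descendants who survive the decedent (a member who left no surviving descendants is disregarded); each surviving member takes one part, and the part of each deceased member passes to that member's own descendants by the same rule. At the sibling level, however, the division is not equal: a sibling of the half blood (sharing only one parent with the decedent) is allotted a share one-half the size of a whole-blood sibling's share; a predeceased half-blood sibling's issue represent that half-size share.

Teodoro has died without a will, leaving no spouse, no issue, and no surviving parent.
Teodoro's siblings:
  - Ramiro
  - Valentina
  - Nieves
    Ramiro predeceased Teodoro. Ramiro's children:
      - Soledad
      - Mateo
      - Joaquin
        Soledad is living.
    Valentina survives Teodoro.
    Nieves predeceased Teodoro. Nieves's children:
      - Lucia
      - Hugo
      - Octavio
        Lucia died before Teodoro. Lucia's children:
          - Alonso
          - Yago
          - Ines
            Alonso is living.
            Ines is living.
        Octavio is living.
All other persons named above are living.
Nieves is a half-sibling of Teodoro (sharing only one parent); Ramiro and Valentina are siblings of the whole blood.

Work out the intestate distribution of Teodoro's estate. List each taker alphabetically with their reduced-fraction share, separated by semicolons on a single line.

No spouse, descendants, or parent survives, so the estate passes to Teodoro's siblings per stirpes.
Half-blood siblings count for one-half the weight of whole-blood siblings at the initial division.
Dividing 1 in proportion to weights (total weight 5/2): Ramiro (weight 1) → 2/5; Valentina (weight 1) → 2/5; Nieves (weight 1/2) → 1/5.
Ramiro predeceased; the 2/5 allotted to Ramiro's branch passes to Ramiro's issue by representation.
The 2/5 is divided into 3 equal shares of 2/15 among Soledad, Mateo, Joaquin.
Soledad is living and takes 2/15.
Mateo is living and takes 2/15.
Joaquin is living and takes 2/15.
Valentina is living and takes 2/5.
Nieves predeceased; the 1/5 allotted to Nieves's branch passes to Nieves's issue by representation.
The 1/5 is divided into 3 equal shares of 1/15 among Lucia, Hugo, Octavio.
Lucia predeceased; the 1/15 allotted to Lucia's branch passes to Lucia's issue by representation.
The 1/15 is divided into 3 equal shares of 1/45 among Alonso, Yago, Ines.
Alonso is living and takes 1/45.
Yago is living and takes 1/45.
Ines is living and takes 1/45.
Hugo is living and takes 1/15.
Octavio is living and takes 1/15.

Alonso 1/45; Hugo 1/15; Ines 1/45; Joaquin 2/15; Mateo 2/15; Octavio 1/15; Soledad 2/15; Valentina 2/5; Yago 1/45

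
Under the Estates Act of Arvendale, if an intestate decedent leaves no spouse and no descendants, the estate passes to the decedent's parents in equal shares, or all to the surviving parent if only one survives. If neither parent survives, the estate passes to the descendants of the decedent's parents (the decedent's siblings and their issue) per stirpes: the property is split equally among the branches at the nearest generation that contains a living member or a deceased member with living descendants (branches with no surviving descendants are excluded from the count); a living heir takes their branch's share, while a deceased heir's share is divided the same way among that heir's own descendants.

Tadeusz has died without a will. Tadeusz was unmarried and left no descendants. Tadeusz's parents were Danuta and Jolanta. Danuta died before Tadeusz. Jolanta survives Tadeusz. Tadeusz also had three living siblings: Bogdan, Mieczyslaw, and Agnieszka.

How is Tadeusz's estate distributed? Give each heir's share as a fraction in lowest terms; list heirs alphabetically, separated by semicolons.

Jolanta 1

Only one parent, Jolanta, survives, so Jolanta takes the entire estate. The siblings take nothing because a surviving parent has priority.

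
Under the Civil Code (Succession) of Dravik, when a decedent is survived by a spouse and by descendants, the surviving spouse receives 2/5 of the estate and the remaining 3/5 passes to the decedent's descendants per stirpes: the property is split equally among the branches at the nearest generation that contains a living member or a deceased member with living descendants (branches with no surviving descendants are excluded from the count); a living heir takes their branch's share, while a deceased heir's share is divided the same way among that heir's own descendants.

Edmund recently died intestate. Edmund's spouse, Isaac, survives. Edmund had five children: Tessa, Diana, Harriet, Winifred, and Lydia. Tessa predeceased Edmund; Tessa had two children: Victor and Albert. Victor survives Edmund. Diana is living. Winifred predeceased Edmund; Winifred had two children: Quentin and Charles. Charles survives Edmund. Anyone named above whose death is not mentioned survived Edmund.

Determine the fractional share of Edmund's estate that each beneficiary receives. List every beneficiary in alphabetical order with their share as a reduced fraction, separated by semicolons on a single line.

Isaac, as surviving spouse, takes 2/5.
The remaining 3/5 passes to Edmund's descendants per stirpes.
The 3/5 is divided into 5 equal shares of 3/25 among Tessa, Diana, Harriet, Winifred, Lydia.
Tessa predeceased; the 3/25 allotted to Tessa's branch passes to Tessa's issue by representation.
The 3/25 is divided into 2 equal shares of 3/50 among Victor, Albert.
Victor is living and takes 3/50.
Albert is living and takes 3/50.
Diana is living and takes 3/25.
Harriet is living and takes 3/25.
Winifred predeceased; the 3/25 allotted to Winifred's branch passes to Winifred's issue by representation.
The 3/25 is divided into 2 equal shares of 3/50 among Quentin, Charles.
Quentin is living and takes 3/50.
Charles is living and takes 3/50.
Lydia is living and takes 3/25.

Albert 3/50; Charles 3/50; Diana 3/25; Harriet 3/25; Isaac 2/5; Lydia 3/25; Quentin 3/50; Victor 3/50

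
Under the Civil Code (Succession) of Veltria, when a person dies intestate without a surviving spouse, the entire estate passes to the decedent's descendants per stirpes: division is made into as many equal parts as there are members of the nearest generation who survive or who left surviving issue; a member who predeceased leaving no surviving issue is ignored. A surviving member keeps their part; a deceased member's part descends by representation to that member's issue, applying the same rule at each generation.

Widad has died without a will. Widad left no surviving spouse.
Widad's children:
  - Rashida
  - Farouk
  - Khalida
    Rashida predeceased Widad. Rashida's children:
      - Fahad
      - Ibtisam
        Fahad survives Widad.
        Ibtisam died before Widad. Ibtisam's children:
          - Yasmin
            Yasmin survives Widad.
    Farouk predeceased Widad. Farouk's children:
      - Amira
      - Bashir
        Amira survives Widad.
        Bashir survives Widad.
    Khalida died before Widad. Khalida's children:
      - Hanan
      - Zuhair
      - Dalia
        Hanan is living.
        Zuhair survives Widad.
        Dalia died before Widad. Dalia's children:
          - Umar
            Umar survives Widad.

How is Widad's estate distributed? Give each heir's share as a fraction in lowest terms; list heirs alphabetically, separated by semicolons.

Amira 1/6; Bashir 1/6; Fahad 1/6; Hanan 1/9; Umar 1/9; Yasmin 1/6; Zuhair 1/9

There is no surviving spouse, so the entire estate passes to Widad's descendants per stirpes.
The estate is divided into 3 equal shares of 1/3 among Rashida, Farouk, Khalida.
Rashida predeceased; the 1/3 allotted to Rashida's branch passes to Rashida's issue by representation.
The 1/3 is divided into 2 equal shares of 1/6 among Fahad, Ibtisam.
Fahad is living and takes 1/6.
Ibtisam predeceased; the 1/6 allotted to Ibtisam's branch passes to Ibtisam's issue by representation.
Yasmin is the sole taker at this level and receives the full 1/6.
Farouk predeceased; the 1/3 allotted to Farouk's branch passes to Farouk's issue by representation.
The 1/3 is divided into 2 equal shares of 1/6 among Amira, Bashir.
Amira is living and takes 1/6.
Bashir is living and takes 1/6.
Khalida predeceased; the 1/3 allotted to Khalida's branch passes to Khalida's issue by representation.
The 1/3 is divided into 3 equal shares of 1/9 among Hanan, Zuhair, Dalia.
Hanan is living and takes 1/9.
Zuhair is living and takes 1/9.
Dalia predeceased; the 1/9 allotted to Dalia's branch passes to Dalia's issue by representation.
Umar is the sole taker at this level and receives the full 1/9.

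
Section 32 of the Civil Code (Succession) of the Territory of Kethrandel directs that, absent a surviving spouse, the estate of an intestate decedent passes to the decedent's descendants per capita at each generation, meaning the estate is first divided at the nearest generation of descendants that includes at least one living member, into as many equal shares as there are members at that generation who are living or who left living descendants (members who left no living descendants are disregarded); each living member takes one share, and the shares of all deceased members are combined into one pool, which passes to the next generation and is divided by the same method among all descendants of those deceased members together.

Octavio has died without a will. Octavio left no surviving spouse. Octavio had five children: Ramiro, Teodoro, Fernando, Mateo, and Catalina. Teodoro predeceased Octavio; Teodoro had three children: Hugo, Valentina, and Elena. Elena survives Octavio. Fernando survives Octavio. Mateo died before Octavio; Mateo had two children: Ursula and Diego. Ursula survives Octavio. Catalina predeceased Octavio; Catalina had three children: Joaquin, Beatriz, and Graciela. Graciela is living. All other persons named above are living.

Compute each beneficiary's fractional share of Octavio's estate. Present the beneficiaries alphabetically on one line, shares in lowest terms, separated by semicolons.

There is no surviving spouse, so the entire estate passes to Octavio's descendants per capita at each generation.
At generation 1 (Ramiro, Teodoro, Fernando, Mateo, Catalina) there are 5 shares of (1)/5 = 1/5 each.
Living: Ramiro and Fernando — each takes 1/5.
Deceased: Teodoro, Mateo, and Catalina. Their combined 3/5 is pooled and carried to generation 2.
At generation 2 (Hugo, Valentina, Elena, Ursula, Diego, Joaquin, Beatriz, Graciela) there are 8 shares of (3/5)/8 = 3/40 each.
Living: Hugo, Valentina, Elena, Ursula, Diego, Joaquin, Beatriz, and Graciela — each takes 3/40.

Beatriz 3/40; Diego 3/40; Elena 3/40; Fernando 1/5; Graciela 3/40; Hugo 3/40; Joaquin 3/40; Ramiro 1/5; Ursula 3/40; Valentina 3/40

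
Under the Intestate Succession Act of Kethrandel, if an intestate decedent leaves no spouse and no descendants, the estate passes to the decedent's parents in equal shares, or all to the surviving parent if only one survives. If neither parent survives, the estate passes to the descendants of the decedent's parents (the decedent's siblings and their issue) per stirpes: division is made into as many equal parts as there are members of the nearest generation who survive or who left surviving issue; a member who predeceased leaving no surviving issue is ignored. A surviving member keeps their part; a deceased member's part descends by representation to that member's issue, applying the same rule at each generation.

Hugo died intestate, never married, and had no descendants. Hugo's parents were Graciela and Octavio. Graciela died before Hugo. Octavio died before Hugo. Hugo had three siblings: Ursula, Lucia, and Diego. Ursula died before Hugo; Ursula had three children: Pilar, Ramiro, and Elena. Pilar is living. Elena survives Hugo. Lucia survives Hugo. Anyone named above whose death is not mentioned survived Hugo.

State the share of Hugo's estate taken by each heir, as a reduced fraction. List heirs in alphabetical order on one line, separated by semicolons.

Neither parent survives and there are no descendants, so the estate passes to Hugo's siblings and their issue per stirpes.
The estate is divided into 3 equal shares of 1/3 among Ursula, Lucia, Diego.
Ursula predeceased; the 1/3 allotted to Ursula's branch passes to Ursula's issue by representation.
The 1/3 is divided into 3 equal shares of 1/9 among Pilar, Ramiro, Elena.
Pilar is living and takes 1/9.
Ramiro is living and takes 1/9.
Elena is living and takes 1/9.
Lucia is living and takes 1/3.
Diego is living and takes 1/3.

Diego 1/3; Elena 1/9; Lucia 1/3; Pilar 1/9; Ramiro 1/9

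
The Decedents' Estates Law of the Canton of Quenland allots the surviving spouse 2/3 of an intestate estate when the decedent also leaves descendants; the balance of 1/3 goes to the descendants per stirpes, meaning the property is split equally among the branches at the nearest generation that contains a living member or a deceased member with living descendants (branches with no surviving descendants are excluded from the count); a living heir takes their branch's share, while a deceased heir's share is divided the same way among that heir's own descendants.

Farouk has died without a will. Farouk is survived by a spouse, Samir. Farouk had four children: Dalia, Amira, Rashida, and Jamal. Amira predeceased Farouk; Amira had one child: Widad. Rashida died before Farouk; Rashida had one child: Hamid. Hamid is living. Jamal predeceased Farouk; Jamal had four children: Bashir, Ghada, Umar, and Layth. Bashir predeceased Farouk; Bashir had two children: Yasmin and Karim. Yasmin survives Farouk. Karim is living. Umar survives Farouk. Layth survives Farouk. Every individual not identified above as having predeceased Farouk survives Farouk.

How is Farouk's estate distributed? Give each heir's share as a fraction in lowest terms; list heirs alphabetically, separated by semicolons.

Dalia 1/12; Ghada 1/48; Hamid 1/12; Karim 1/96; Layth 1/48; Samir 2/3; Umar 1/48; Widad 1/12; Yasmin 1/96

Samir, as surviving spouse, takes 2/3.
The remaining 1/3 passes to Farouk's descendants per stirpes.
The 1/3 is divided into 4 equal shares of 1/12 among Dalia, Amira, Rashida, Jamal.
Dalia is living and takes 1/12.
Amira predeceased; the 1/12 allotted to Amira's branch passes to Amira's issue by representation.
Widad is the sole taker at this level and receives the full 1/12.
Rashida predeceased; the 1/12 allotted to Rashida's branch passes to Rashida's issue by representation.
Hamid is the sole taker at this level and receives the full 1/12.
Jamal predeceased; the 1/12 allotted to Jamal's branch passes to Jamal's issue by representation.
The 1/12 is divided into 4 equal shares of 1/48 among Bashir, Ghada, Umar, Layth.
Bashir predeceased; the 1/48 allotted to Bashir's branch passes to Bashir's issue by representation.
The 1/48 is divided into 2 equal shares of 1/96 among Yasmin, Karim.
Yasmin is living and takes 1/96.
Karim is living and takes 1/96.
Ghada is living and takes 1/48.
Umar is living and takes 1/48.
Layth is living and takes 1/48.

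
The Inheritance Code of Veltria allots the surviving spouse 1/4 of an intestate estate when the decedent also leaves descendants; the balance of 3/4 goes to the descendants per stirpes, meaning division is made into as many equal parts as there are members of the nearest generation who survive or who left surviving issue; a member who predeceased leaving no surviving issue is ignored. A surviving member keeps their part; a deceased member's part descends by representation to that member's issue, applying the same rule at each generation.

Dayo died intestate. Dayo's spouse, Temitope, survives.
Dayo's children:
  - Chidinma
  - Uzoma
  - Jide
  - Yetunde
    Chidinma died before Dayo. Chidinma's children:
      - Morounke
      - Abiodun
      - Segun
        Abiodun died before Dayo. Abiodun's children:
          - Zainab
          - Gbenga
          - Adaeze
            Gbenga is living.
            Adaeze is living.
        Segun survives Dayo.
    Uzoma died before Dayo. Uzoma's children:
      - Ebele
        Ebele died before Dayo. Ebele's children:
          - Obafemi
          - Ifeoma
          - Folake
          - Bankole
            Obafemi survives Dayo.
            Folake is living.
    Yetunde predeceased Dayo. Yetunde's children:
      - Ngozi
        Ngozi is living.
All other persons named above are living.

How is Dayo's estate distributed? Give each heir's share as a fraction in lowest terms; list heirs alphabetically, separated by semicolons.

Temitope, as surviving spouse, takes 1/4.
The remaining 3/4 passes to Dayo's descendants per stirpes.
The 3/4 is divided into 4 equal shares of 3/16 among Chidinma, Uzoma, Jide, Yetunde.
Chidinma predeceased; the 3/16 allotted to Chidinma's branch passes to Chidinma's issue by representation.
The 3/16 is divided into 3 equal shares of 1/16 among Morounke, Abiodun, Segun.
Morounke is living and takes 1/16.
Abiodun predeceased; the 1/16 allotted to Abiodun's branch passes to Abiodun's issue by representation.
The 1/16 is divided into 3 equal shares of 1/48 among Zainab, Gbenga, Adaeze.
Zainab is living and takes 1/48.
Gbenga is living and takes 1/48.
Adaeze is living and takes 1/48.
Segun is living and takes 1/16.
Uzoma predeceased; the 3/16 allotted to Uzoma's branch passes to Uzoma's issue by representation.
Ebele's line is the sole branch at this level, so the full 3/16 passes to Ebele's issue by representation.
The 3/16 is divided into 4 equal shares of 3/64 among Obafemi, Ifeoma, Folake, Bankole.
Obafemi is living and takes 3/64.
Ifeoma is living and takes 3/64.
Folake is living and takes 3/64.
Bankole is living and takes 3/64.
Jide is living and takes 3/16.
Yetunde predeceased; the 3/16 allotted to Yetunde's branch passes to Yetunde's issue by representation.
Ngozi is the sole taker at this level and receives the full 3/16.

Adaeze 1/48; Bankole 3/64; Folake 3/64; Gbenga 1/48; Ifeoma 3/64; Jide 3/16; Morounke 1/16; Ngozi 3/16; Obafemi 3/64; Segun 1/16; Temitope 1/4; Zainab 1/48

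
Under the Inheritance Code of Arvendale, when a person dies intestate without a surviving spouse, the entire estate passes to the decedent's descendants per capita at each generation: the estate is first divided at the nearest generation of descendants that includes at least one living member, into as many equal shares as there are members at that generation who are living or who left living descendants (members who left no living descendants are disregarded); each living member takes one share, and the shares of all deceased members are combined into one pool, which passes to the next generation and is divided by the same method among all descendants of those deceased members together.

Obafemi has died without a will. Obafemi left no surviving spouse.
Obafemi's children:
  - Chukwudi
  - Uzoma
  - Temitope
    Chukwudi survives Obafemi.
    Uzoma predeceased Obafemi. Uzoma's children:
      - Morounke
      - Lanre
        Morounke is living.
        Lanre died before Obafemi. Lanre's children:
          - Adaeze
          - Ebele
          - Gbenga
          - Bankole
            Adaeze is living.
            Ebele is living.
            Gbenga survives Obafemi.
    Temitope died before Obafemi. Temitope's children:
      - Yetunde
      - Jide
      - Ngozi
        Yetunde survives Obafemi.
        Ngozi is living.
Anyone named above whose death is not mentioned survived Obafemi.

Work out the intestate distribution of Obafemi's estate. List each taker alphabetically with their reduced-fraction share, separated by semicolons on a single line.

Adaeze 1/30; Bankole 1/30; Chukwudi 1/3; Ebele 1/30; Gbenga 1/30; Jide 2/15; Morounke 2/15; Ngozi 2/15; Yetunde 2/15

There is no surviving spouse, so the entire estate passes to Obafemi's descendants per capita at each generation.
At generation 1 (Chukwudi, Uzoma, Temitope) there are 3 shares of (1)/3 = 1/3 each.
Living: Chukwudi — each takes 1/3.
Deceased: Uzoma and Temitope. Their combined 2/3 is pooled and carried to generation 2.
At generation 2 (Morounke, Lanre, Yetunde, Jide, Ngozi) there are 5 shares of (2/3)/5 = 2/15 each.
Living: Morounke, Yetunde, Jide, and Ngozi — each takes 2/15.
Deceased: Lanre. That 2/15 share is carried to generation 3.
At generation 3 (Adaeze, Ebele, Gbenga, Bankole) there are 4 shares of (2/15)/4 = 1/30 each.
Living: Adaeze, Ebele, Gbenga, and Bankole — each takes 1/30.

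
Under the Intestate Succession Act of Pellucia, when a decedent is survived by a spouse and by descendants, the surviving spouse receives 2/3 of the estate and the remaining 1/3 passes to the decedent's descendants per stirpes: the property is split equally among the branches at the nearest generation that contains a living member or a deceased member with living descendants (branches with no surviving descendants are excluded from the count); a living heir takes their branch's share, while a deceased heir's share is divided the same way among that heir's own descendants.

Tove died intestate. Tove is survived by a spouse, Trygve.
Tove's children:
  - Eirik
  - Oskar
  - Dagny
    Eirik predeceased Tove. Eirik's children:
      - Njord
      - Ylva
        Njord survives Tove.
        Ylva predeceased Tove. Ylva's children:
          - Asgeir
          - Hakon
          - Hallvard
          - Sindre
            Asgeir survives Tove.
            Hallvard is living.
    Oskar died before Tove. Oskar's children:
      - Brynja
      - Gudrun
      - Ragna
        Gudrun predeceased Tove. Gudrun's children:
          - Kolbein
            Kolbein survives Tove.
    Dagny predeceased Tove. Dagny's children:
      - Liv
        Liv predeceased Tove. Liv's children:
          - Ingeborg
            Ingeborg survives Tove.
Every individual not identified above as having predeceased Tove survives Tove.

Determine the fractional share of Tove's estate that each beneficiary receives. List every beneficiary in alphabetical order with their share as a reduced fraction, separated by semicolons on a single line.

Asgeir 1/72; Brynja 1/27; Hakon 1/72; Hallvard 1/72; Ingeborg 1/9; Kolbein 1/27; Njord 1/18; Ragna 1/27; Sindre 1/72; Trygve 2/3

Trygve, as surviving spouse, takes 2/3.
The remaining 1/3 passes to Tove's descendants per stirpes.
The 1/3 is divided into 3 equal shares of 1/9 among Eirik, Oskar, Dagny.
Eirik predeceased; the 1/9 allotted to Eirik's branch passes to Eirik's issue by representation.
The 1/9 is divided into 2 equal shares of 1/18 among Njord, Ylva.
Njord is living and takes 1/18.
Ylva predeceased; the 1/18 allotted to Ylva's branch passes to Ylva's issue by representation.
The 1/18 is divided into 4 equal shares of 1/72 among Asgeir, Hakon, Hallvard, Sindre.
Asgeir is living and takes 1/72.
Hakon is living and takes 1/72.
Hallvard is living and takes 1/72.
Sindre is living and takes 1/72.
Oskar predeceased; the 1/9 allotted to Oskar's branch passes to Oskar's issue by representation.
The 1/9 is divided into 3 equal shares of 1/27 among Brynja, Gudrun, Ragna.
Brynja is living and takes 1/27.
Gudrun predeceased; the 1/27 allotted to Gudrun's branch passes to Gudrun's issue by representation.
Kolbein is the sole taker at this level and receives the full 1/27.
Ragna is living and takes 1/27.
Dagny predeceased; the 1/9 allotted to Dagny's branch passes to Dagny's issue by representation.
Liv's line is the sole branch at this level, so the full 1/9 passes to Liv's issue by representation.
Ingeborg is the sole taker at this level and receives the full 1/9.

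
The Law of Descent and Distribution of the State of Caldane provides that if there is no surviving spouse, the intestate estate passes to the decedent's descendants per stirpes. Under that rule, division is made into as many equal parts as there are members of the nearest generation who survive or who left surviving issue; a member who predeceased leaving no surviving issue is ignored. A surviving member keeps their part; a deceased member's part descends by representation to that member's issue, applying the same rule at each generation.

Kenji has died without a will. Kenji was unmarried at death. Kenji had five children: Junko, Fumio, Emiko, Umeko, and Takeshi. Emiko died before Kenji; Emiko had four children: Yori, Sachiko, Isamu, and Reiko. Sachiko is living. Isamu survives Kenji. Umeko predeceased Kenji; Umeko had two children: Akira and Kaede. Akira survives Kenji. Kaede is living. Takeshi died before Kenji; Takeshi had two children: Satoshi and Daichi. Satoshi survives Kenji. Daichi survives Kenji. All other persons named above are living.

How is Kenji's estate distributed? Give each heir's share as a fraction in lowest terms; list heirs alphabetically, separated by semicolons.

Akira 1/10; Daichi 1/10; Fumio 1/5; Isamu 1/20; Junko 1/5; Kaede 1/10; Reiko 1/20; Sachiko 1/20; Satoshi 1/10; Yori 1/20

There is no surviving spouse, so the entire estate passes to Kenji's descendants per stirpes.
The estate is divided into 5 equal shares of 1/5 among Junko, Fumio, Emiko, Umeko, Takeshi.
Junko is living and takes 1/5.
Fumio is living and takes 1/5.
Emiko predeceased; the 1/5 allotted to Emiko's branch passes to Emiko's issue by representation.
The 1/5 is divided into 4 equal shares of 1/20 among Yori, Sachiko, Isamu, Reiko.
Yori is living and takes 1/20.
Sachiko is living and takes 1/20.
Isamu is living and takes 1/20.
Reiko is living and takes 1/20.
Umeko predeceased; the 1/5 allotted to Umeko's branch passes to Umeko's issue by representation.
The 1/5 is divided into 2 equal shares of 1/10 among Akira, Kaede.
Akira is living and takes 1/10.
Kaede is living and takes 1/10.
Takeshi predeceased; the 1/5 allotted to Takeshi's branch passes to Takeshi's issue by representation.
The 1/5 is divided into 2 equal shares of 1/10 among Satoshi, Daichi.
Satoshi is living and takes 1/10.
Daichi is living and takes 1/10.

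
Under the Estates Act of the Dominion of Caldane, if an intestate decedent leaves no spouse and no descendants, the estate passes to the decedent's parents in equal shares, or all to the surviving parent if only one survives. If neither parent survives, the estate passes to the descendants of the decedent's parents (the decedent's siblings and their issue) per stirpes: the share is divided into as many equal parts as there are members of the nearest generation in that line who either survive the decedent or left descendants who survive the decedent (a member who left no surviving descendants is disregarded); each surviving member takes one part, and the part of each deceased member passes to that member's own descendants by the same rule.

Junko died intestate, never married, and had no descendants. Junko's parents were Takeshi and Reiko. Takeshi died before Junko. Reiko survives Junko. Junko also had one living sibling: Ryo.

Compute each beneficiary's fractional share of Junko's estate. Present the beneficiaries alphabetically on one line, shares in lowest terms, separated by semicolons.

Reiko 1

Only one parent, Reiko, survives, so Reiko takes the entire estate. The siblings take nothing because a surviving parent has priority.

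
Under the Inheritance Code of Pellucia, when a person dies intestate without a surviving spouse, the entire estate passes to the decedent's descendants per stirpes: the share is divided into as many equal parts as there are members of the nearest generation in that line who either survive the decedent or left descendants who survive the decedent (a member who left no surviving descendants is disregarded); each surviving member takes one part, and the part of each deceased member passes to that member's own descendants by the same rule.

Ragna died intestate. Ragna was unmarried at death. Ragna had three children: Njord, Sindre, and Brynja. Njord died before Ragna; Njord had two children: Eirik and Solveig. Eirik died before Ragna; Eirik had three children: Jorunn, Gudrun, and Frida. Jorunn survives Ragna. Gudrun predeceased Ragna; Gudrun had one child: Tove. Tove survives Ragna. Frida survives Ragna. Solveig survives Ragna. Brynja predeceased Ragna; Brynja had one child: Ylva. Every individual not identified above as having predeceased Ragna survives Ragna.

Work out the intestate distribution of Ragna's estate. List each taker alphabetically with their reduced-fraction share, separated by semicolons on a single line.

There is no surviving spouse, so the entire estate passes to Ragna's descendants per stirpes.
The estate is divided into 3 equal shares of 1/3 among Njord, Sindre, Brynja.
Njord predeceased; the 1/3 allotted to Njord's branch passes to Njord's issue by representation.
The 1/3 is divided into 2 equal shares of 1/6 among Eirik, Solveig.
Eirik predeceased; the 1/6 allotted to Eirik's branch passes to Eirik's issue by representation.
The 1/6 is divided into 3 equal shares of 1/18 among Jorunn, Gudrun, Frida.
Jorunn is living and takes 1/18.
Gudrun predeceased; the 1/18 allotted to Gudrun's branch passes to Gudrun's issue by representation.
Tove is the sole taker at this level and receives the full 1/18.
Frida is living and takes 1/18.
Solveig is living and takes 1/6.
Sindre is living and takes 1/3.
Brynja predeceased; the 1/3 allotted to Brynja's branch passes to Brynja's issue by representation.
Ylva is the sole taker at this level and receives the full 1/3.

Frida 1/18; Jorunn 1/18; Sindre 1/3; Solveig 1/6; Tove 1/18; Ylva 1/3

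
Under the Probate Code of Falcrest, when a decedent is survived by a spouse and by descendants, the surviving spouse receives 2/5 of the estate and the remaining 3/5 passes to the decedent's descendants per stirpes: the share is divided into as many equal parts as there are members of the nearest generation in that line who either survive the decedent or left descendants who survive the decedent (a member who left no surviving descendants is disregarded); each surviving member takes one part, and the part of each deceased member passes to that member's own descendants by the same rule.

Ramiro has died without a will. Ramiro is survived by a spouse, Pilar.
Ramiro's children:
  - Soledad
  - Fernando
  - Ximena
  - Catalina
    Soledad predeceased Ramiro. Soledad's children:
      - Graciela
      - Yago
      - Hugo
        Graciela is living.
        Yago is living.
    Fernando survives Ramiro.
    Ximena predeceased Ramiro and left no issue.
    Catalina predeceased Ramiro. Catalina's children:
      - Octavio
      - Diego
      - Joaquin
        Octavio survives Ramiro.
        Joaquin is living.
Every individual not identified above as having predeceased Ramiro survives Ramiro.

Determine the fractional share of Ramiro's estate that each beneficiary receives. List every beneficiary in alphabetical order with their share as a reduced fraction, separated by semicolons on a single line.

Diego 1/15; Fernando 1/5; Graciela 1/15; Hugo 1/15; Joaquin 1/15; Octavio 1/15; Pilar 2/5; Yago 1/15

Pilar, as surviving spouse, takes 2/5.
The remaining 3/5 passes to Ramiro's descendants per stirpes.
Ximena left no surviving issue, so that branch lapses and is disregarded.
The 3/5 is divided into 3 equal shares of 1/5 among Soledad, Fernando, Catalina.
Soledad predeceased; the 1/5 allotted to Soledad's branch passes to Soledad's issue by representation.
The 1/5 is divided into 3 equal shares of 1/15 among Graciela, Yago, Hugo.
Graciela is living and takes 1/15.
Yago is living and takes 1/15.
Hugo is living and takes 1/15.
Fernando is living and takes 1/5.
Catalina predeceased; the 1/5 allotted to Catalina's branch passes to Catalina's issue by representation.
The 1/5 is divided into 3 equal shares of 1/15 among Octavio, Diego, Joaquin.
Octavio is living and takes 1/15.
Diego is living and takes 1/15.
Joaquin is living and takes 1/15.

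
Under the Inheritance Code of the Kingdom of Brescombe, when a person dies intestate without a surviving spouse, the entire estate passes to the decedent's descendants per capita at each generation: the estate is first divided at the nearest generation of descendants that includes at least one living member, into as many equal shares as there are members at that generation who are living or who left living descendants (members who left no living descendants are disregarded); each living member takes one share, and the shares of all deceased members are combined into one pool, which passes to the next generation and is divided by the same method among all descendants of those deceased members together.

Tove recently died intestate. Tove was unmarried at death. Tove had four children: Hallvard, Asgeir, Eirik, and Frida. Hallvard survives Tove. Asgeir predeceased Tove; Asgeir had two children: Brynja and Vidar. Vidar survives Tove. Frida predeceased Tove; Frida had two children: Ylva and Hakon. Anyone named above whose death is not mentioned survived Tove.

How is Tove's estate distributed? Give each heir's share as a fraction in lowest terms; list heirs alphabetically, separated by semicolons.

Brynja 1/8; Eirik 1/4; Hakon 1/8; Hallvard 1/4; Vidar 1/8; Ylva 1/8

There is no surviving spouse, so the entire estate passes to Tove's descendants per capita at each generation.
At generation 1 (Hallvard, Asgeir, Eirik, Frida) there are 4 shares of (1)/4 = 1/4 each.
Living: Hallvard and Eirik — each takes 1/4.
Deceased: Asgeir and Frida. Their combined 1/2 is pooled and carried to generation 2.
At generation 2 (Brynja, Vidar, Ylva, Hakon) there are 4 shares of (1/2)/4 = 1/8 each.
Living: Brynja, Vidar, Ylva, and Hakon — each takes 1/8.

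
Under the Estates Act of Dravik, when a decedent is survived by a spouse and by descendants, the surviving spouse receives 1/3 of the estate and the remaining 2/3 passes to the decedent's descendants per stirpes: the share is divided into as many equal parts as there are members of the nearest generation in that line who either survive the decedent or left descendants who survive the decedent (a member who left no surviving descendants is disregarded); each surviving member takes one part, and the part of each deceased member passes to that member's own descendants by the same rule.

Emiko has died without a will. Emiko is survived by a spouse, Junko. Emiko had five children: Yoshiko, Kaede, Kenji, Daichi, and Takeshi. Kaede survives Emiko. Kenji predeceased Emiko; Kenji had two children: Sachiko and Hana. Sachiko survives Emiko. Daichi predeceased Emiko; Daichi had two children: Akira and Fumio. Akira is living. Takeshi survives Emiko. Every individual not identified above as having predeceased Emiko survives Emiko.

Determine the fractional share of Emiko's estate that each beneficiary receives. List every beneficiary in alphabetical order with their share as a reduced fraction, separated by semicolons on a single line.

Junko, as surviving spouse, takes 1/3.
The remaining 2/3 passes to Emiko's descendants per stirpes.
The 2/3 is divided into 5 equal shares of 2/15 among Yoshiko, Kaede, Kenji, Daichi, Takeshi.
Yoshiko is living and takes 2/15.
Kaede is living and takes 2/15.
Kenji predeceased; the 2/15 allotted to Kenji's branch passes to Kenji's issue by representation.
The 2/15 is divided into 2 equal shares of 1/15 among Sachiko, Hana.
Sachiko is living and takes 1/15.
Hana is living and takes 1/15.
Daichi predeceased; the 2/15 allotted to Daichi's branch passes to Daichi's issue by representation.
The 2/15 is divided into 2 equal shares of 1/15 among Akira, Fumio.
Akira is living and takes 1/15.
Fumio is living and takes 1/15.
Takeshi is living and takes 2/15.

Akira 1/15; Fumio 1/15; Hana 1/15; Junko 1/3; Kaede 2/15; Sachiko 1/15; Takeshi 2/15; Yoshiko 2/15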